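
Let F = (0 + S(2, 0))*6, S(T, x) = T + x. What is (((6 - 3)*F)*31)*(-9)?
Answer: -10044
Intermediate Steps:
F = 12 (F = (0 + (2 + 0))*6 = (0 + 2)*6 = 2*6 = 12)
(((6 - 3)*F)*31)*(-9) = (((6 - 3)*12)*31)*(-9) = ((3*12)*31)*(-9) = (36*31)*(-9) = 1116*(-9) = -10044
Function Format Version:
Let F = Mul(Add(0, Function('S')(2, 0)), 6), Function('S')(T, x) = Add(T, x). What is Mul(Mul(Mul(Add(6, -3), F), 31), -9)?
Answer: -10044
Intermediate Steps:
F = 12 (F = Mul(Add(0, Add(2, 0)), 6) = Mul(Add(0, 2), 6) = Mul(2, 6) = 12)
Mul(Mul(Mul(Add(6, -3), F), 31), -9) = Mul(Mul(Mul(Add(6, -3), 12), 31), -9) = Mul(Mul(Mul(3, 12), 31), -9) = Mul(Mul(36, 31), -9) = Mul(1116, -9) = -10044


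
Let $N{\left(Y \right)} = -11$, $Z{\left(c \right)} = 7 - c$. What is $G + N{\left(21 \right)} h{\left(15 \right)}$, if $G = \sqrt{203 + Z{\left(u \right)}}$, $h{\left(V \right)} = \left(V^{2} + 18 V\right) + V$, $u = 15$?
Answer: $-5610 + \sqrt{195} \approx -5596.0$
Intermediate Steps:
$h{\left(V \right)} = V^{2} + 19 V$
$G = \sqrt{195}$ ($G = \sqrt{203 + \left(7 - 15\right)} = \sqrt{203 - 8} = \sqrt{195} \approx 13.964$)
$G + N{\left(21 \right)} h{\left(15 \right)} = \sqrt{195} - 11 \cdot 15 \left(19 + 15\right) = \sqrt{195} - 11 \cdot 15 \cdot 34 = \sqrt{195} - 5610 = -5610 + \sqrt{195}$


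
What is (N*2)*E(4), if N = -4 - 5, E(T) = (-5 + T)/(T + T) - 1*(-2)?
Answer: -135/4 ≈ -33.750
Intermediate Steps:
E(T) = 2 + (-5 + T)/(2*T) (E(T) = (-5 + T)/((2*T)) + 2 = (-5 + T)*(1/(2*T)) + 2 = (-5 + T)/(2*T) + 2 = 2 + (-5 + T)/(2*T))
N = -9
(N*2)*E(4) = (-9*2)*((5/2)*(-1 + 4)/4) = -45*3/4 = -18*15/8 = -135/4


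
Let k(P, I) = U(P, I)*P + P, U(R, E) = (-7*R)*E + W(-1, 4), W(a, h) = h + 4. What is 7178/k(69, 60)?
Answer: -194/54027 ≈ -0.0035908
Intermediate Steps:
W(a, h) = 4 + h
U(R, E) = 8 - 7*E*R (U(R, E) = (-7*R)*E + (4 + 4) = -7*E*R + 8 = 8 - 7*E*R)
k(P, I) = P + P*(8 - 7*I*P) (k(P, I) = (8 - 7*I*P)*P + P = P*(8 - 7*I*P) + P = P + P*(8 - 7*I*P))
7178/k(69, 60) = 7178/((69*(9 - 7*60*69))) = 7178/((69*(9 - 28980))) = 7178/((69*(-28971))) = 7178/(-1998999) = 7178*(-1/1998999) = -194/54027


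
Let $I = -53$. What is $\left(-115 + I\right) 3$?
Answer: $-504$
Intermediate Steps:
$\left(-115 + I\right) 3 = \left(-115 - 53\right) 3 = \left(-168\right) 3 = -504$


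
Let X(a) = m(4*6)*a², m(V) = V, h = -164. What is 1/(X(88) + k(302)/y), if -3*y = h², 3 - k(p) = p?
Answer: 26896/4998783873 ≈ 5.3805e-6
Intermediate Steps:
k(p) = 3 - p
y = -26896/3 (y = -⅓*(-164)² = -⅓*26896 = -26896/3 ≈ -8965.3)
X(a) = 24*a² (X(a) = (4*6)*a² = 24*a²)
1/(X(88) + k(302)/y) = 1/(24*88² + (3 - 1*302)/(-26896/3)) = 1/(24*7744 + (3 - 302)*(-3/26896)) = 1/(185856 - 299*(-3/26896)) = 1/(185856 + 897/26896) = 1/(4998783873/26896) = 26896/4998783873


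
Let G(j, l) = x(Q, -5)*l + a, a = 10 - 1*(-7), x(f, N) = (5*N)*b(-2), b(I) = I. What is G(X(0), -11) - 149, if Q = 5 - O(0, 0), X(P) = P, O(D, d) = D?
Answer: -682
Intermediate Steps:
Q = 5 (Q = 5 - 1*0 = 5 + 0 = 5)
x(f, N) = -10*N (x(f, N) = (5*N)*(-2) = -10*N)
a = 17 (a = 10 + 7 = 17)
G(j, l) = 17 + 50*l (G(j, l) = (-10*(-5))*l + 17 = 50*l + 17 = 17 + 50*l)
G(X(0), -11) - 149 = (17 + 50*(-11)) - 149 = (17 - 550) - 149 = -533 - 149 = -682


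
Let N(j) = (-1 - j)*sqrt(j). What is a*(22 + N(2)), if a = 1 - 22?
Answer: -462 + 63*sqrt(2) ≈ -372.90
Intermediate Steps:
N(j) = sqrt(j)*(-1 - j)
a = -21
a*(22 + N(2)) = -21*(22 + sqrt(2)*(-1 - 1*2)) = -21*(22 + sqrt(2)*(-1 - 2)) = -21*(22 + sqrt(2)*(-3)) = -21*(22 - 3*sqrt(2)) = -462 + 63*sqrt(2)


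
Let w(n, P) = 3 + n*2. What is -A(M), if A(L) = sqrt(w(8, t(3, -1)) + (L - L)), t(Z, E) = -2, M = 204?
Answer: -sqrt(19) ≈ -4.3589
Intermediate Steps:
w(n, P) = 3 + 2*n
A(L) = sqrt(19) (A(L) = sqrt((3 + 2*8) + (L - L)) = sqrt((3 + 16) + 0) = sqrt(19 + 0) = sqrt(19))
-A(M) = -sqrt(19)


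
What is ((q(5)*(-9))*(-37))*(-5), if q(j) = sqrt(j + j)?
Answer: -1665*sqrt(10) ≈ -5265.2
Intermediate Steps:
q(j) = sqrt(2)*sqrt(j) (q(j) = sqrt(2*j) = sqrt(2)*sqrt(j))
((q(5)*(-9))*(-37))*(-5) = (((sqrt(2)*sqrt(5))*(-9))*(-37))*(-5) = ((sqrt(10)*(-9))*(-37))*(-5) = (-9*sqrt(10)*(-37))*(-5) = (333*sqrt(10))*(-5) = -1665*sqrt(10)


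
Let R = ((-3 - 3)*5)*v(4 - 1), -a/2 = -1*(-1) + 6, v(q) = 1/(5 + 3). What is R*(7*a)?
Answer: 735/2 ≈ 367.50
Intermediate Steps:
v(q) = 1/8
a = -14 (a = -2*(-1*(-1) + 6) = -2*(1 + 6) = -2*7 = -14)
R = -15/4 (R = ((-3 - 3)*5)*(1/8) = -6*5*(1/8) = -30*1/8 = -15/4 ≈ -3.7500)
R*(7*a) = -105*(-14)/4 = -15/4*(-98) = 735/2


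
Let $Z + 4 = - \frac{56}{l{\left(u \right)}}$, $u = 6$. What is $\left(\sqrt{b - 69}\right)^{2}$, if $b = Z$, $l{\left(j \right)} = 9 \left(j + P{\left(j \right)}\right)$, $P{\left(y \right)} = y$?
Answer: $- \frac{1985}{27} \approx -73.519$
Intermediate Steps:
$l{\left(j \right)} = 18 j$ ($l{\left(j \right)} = 9 \left(j + j\right) = 9 \cdot 2 j = 18 j$)
$Z = - \frac{122}{27}$ ($Z = -4 - \frac{56}{18 \cdot 6} = -4 - \frac{56}{108} = -4 - \frac{14}{27} = - \frac{122}{27} \approx -4.5185$)
$b = - \frac{122}{27} \approx -4.5185$
$\left(\sqrt{b - 69}\right)^{2} = \left(\sqrt{- \frac{122}{27} - 69}\right)^{2} = \left(\sqrt{- \frac{1985}{27}}\right)^{2} = \left(\frac{i \sqrt{5955}}{9}\right)^{2} = - \frac{1985}{27}$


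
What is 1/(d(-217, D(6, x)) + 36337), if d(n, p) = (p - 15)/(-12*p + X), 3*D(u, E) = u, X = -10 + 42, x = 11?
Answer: 8/290683 ≈ 2.7521e-5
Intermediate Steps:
X = 32
D(u, E) = u/3
d(n, p) = (-15 + p)/(32 - 12*p) (d(n, p) = (p - 15)/(-12*p + 32) = (-15 + p)/(32 - 12*p))
1/(d(-217, D(6, x)) + 36337) = 1/((15 - 6/3)/(4*(-8 + 3*((⅓)*6))) + 36337) = 1/((15 - 1*2)/(4*(-8 + 3*2)) + 36337) = 1/((15 - 2)/(4*(-8 + 6)) + 36337) = 1/((¼)*13/(-2) + 36337) = 1/((¼)*(-½)*13 + 36337) = 1/(-13/8 + 36337) = 1/(290683/8) = 8/290683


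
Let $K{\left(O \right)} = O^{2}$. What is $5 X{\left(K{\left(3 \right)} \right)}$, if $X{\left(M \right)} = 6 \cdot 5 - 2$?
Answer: $140$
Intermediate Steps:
$X{\left(M \right)} = 28$ ($X{\left(M \right)} = 30 - 2 = 28$)
$5 X{\left(K{\left(3 \right)} \right)} = 5 \cdot 28 = 140$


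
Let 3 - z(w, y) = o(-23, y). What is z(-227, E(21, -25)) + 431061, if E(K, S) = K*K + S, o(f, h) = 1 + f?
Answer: 431086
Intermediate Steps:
E(K, S) = S + K² (E(K, S) = K² + S = S + K²)
z(w, y) = 25 (z(w, y) = 3 - (1 - 23) = 3 - 1*(-22) = 3 + 22 = 25)
z(-227, E(21, -25)) + 431061 = 25 + 431061 = 431086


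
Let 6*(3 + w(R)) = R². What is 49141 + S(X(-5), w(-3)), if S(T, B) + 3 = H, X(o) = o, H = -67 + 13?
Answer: 49084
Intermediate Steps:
w(R) = -3 + R²/6
H = -54
S(T, B) = -57 (S(T, B) = -3 - 54 = -57)
49141 + S(X(-5), w(-3)) = 49141 - 57 = 49084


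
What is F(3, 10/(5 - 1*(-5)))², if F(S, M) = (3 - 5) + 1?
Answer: 1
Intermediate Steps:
F(S, M) = -1 (F(S, M) = -2 + 1 = -1)
F(3, 10/(5 - 1*(-5)))² = (-1)² = 1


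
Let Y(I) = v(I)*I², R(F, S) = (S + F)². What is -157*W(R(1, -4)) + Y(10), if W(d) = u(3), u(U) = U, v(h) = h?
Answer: 529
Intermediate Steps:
R(F, S) = (F + S)²
W(d) = 3
Y(I) = I³ (Y(I) = I*I² = I³)
-157*W(R(1, -4)) + Y(10) = -157*3 + 10³ = -471 + 1000 = 529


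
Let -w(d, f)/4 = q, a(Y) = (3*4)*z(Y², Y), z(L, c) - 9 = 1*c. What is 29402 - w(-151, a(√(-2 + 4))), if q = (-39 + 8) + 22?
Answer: 29366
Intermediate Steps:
q = -9 (q = -31 + 22 = -9)
z(L, c) = 9 + c (z(L, c) = 9 + 1*c = 9 + c)
a(Y) = 108 + 12*Y (a(Y) = (3*4)*(9 + Y) = 12*(9 + Y) = 108 + 12*Y)
w(d, f) = 36 (w(d, f) = -4*(-9) = 36)
29402 - w(-151, a(√(-2 + 4))) = 29402 - 1*36 = 29402 - 36 = 29366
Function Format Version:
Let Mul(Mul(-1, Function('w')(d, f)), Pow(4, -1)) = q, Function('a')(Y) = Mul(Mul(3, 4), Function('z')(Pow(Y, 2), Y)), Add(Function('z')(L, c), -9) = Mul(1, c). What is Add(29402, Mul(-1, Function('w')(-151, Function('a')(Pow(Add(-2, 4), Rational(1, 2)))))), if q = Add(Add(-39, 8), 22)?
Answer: 29366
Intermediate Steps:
q = -9 (q = Add(-31, 22) = -9)
Function('z')(L, c) = Add(9, c) (Function('z')(L, c) = Add(9, Mul(1, c)) = Add(9, c))
Function('a')(Y) = Add(108, Mul(12, Y)) (Function('a')(Y) = Mul(Mul(3, 4), Add(9, Y)) = Mul(12, Add(9, Y)) = Add(108, Mul(12, Y)))
Function('w')(d, f) = 36 (Function('w')(d, f) = Mul(-4, -9) = 36)
Add(29402, Mul(-1, Function('w')(-151, Function('a')(Pow(Add(-2, 4), Rational(1, 2)))))) = Add(29402, Mul(-1, 36)) = Add(29402, -36) = 29366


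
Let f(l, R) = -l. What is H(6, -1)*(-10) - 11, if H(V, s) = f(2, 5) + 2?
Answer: -11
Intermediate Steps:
H(V, s) = 0 (H(V, s) = -1*2 + 2 = -2 + 2 = 0)
H(6, -1)*(-10) - 11 = 0*(-10) - 11 = 0 - 11 = -11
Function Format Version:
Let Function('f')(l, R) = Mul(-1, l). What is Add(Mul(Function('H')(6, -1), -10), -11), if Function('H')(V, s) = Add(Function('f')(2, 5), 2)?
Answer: -11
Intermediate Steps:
Function('H')(V, s) = 0 (Function('H')(V, s) = Add(Mul(-1, 2), 2) = Add(-2, 2) = 0)
Add(Mul(Function('H')(6, -1), -10), -11) = Add(Mul(0, -10), -11) = Add(0, -11) = -11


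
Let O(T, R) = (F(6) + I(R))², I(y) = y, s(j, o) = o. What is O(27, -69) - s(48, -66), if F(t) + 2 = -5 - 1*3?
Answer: 6307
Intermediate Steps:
F(t) = -10 (F(t) = -2 + (-5 - 1*3) = -2 + (-5 - 3) = -2 - 8 = -10)
O(T, R) = (-10 + R)²
O(27, -69) - s(48, -66) = (-10 - 69)² - 1*(-66) = (-79)² + 66 = 6241 + 66 = 6307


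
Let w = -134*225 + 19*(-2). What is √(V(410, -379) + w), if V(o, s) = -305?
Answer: I*√30493 ≈ 174.62*I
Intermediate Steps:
w = -30188 (w = -30150 - 38 = -30188)
√(V(410, -379) + w) = √(-305 - 30188) = √(-30493) = I*√30493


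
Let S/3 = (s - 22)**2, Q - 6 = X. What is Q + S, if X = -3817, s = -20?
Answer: 1481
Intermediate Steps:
Q = -3811 (Q = 6 - 3817 = -3811)
S = 5292 (S = 3*(-20 - 22)**2 = 3*(-42)**2 = 3*1764 = 5292)
Q + S = -3811 + 5292 = 1481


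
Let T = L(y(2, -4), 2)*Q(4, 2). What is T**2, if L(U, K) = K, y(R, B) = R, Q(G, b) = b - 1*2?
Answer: 0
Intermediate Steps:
Q(G, b) = -2 + b (Q(G, b) = b - 2 = -2 + b)
T = 0 (T = 2*(-2 + 2) = 2*0 = 0)
T**2 = 0**2 = 0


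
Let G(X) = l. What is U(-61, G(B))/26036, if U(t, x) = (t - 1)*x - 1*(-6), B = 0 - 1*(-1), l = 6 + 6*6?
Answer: -1299/13018 ≈ -0.099785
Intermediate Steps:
l = 42 (l = 6 + 36 = 42)
B = 1 (B = 0 + 1 = 1)
G(X) = 42
U(t, x) = 6 + x*(-1 + t) (U(t, x) = (-1 + t)*x + 6 = x*(-1 + t) + 6 = 6 + x*(-1 + t))
U(-61, G(B))/26036 = (6 - 1*42 - 61*42)/26036 = (6 - 42 - 2562)*(1/26036) = -2598*1/26036 = -1299/13018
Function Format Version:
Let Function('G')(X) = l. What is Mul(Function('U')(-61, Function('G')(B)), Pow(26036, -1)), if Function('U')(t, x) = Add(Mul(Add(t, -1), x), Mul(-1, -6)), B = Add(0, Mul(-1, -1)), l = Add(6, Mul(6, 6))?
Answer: Rational(-1299, 13018) ≈ -0.099785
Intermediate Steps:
l = 42 (l = Add(6, 36) = 42)
B = 1 (B = Add(0, 1) = 1)
Function('G')(X) = 42
Function('U')(t, x) = Add(6, Mul(x, Add(-1, t))) (Function('U')(t, x) = Add(Mul(Add(-1, t), x), 6) = Add(Mul(x, Add(-1, t)), 6) = Add(6, Mul(x, Add(-1, t))))
Mul(Function('U')(-61, Function('G')(B)), Pow(26036, -1)) = Mul(Add(6, Mul(-1, 42), Mul(-61, 42)), Pow(26036, -1)) = Mul(Add(6, -42, -2562), Rational(1, 26036)) = Mul(-2598, Rational(1, 26036)) = Rational(-1299, 13018)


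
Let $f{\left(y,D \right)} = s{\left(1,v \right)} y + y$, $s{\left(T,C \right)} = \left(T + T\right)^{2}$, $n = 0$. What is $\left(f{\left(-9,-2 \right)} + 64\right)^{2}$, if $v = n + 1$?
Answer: $361$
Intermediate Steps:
$v = 1$ ($v = 0 + 1 = 1$)
$s{\left(T,C \right)} = 4 T^{2}$ ($s{\left(T,C \right)} = \left(2 T\right)^{2} = 4 T^{2}$)
$f{\left(y,D \right)} = 5 y$ ($f{\left(y,D \right)} = 4 \cdot 1^{2} y + y = 4 \cdot 1 y + y = 4 y + y = 5 y$)
$\left(f{\left(-9,-2 \right)} + 64\right)^{2} = \left(5 \left(-9\right) + 64\right)^{2} = \left(-45 + 64\right)^{2} = 19^{2} = 361$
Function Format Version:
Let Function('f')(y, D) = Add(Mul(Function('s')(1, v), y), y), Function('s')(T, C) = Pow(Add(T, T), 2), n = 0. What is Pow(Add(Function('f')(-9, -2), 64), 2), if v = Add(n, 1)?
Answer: 361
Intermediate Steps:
v = 1 (v = Add(0, 1) = 1)
Function('s')(T, C) = Mul(4, Pow(T, 2)) (Function('s')(T, C) = Pow(Mul(2, T), 2) = Mul(4, Pow(T, 2)))
Function('f')(y, D) = Mul(5, y) (Function('f')(y, D) = Add(Mul(Mul(4, Pow(1, 2)), y), y) = Add(Mul(Mul(4, 1), y), y) = Add(Mul(4, y), y) = Mul(5, y))
Pow(Add(Function('f')(-9, -2), 64), 2) = Pow(Add(Mul(5, -9), 64), 2) = Pow(Add(-45, 64), 2) = Pow(19, 2) = 361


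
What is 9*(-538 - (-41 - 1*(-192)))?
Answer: -6201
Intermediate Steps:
9*(-538 - (-41 - 1*(-192))) = 9*(-538 - (-41 + 192)) = 9*(-538 - 1*151) = 9*(-538 - 151) = 9*(-689) = -6201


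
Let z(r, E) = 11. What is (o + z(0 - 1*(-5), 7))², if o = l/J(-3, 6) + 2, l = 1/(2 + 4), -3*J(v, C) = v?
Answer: 6241/36 ≈ 173.36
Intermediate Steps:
J(v, C) = -v/3
l = ⅙ (l = 1/6 = ⅙ ≈ 0.16667)
o = 13/6 (o = 1/(6*((-⅓*(-3)))) + 2 = (⅙)/1 + 2 = (⅙)*1 + 2 = ⅙ + 2 = 13/6 ≈ 2.1667)
(o + z(0 - 1*(-5), 7))² = (13/6 + 11)² = (79/6)² = 6241/36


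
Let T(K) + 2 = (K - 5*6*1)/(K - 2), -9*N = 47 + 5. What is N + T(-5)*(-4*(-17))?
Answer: 1784/9 ≈ 198.22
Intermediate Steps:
N = -52/9 (N = -(47 + 5)/9 = -1/9*52 = -52/9 ≈ -5.7778)
T(K) = -2 + (-30 + K)/(-2 + K) (T(K) = -2 + (K - 5*6*1)/(K - 2) = -2 + (K - 30*1)/(-2 + K) = -2 + (K - 30)/(-2 + K) = -2 + (-30 + K)/(-2 + K))
N + T(-5)*(-4*(-17)) = -52/9 + ((-26 - 1*(-5))/(-2 - 5))*(-4*(-17)) = -52/9 + ((-26 + 5)/(-7))*68 = -52/9 - 1/7*(-21)*68 = -52/9 + 3*68 = -52/9 + 204 = 1784/9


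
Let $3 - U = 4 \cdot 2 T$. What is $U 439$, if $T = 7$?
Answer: $-23267$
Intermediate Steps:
$U = -53$ ($U = 3 - 4 \cdot 2 \cdot 7 = 3 - 8 \cdot 7 = 3 - 56 = -53$)
$U 439 = \left(-53\right) 439 = -23267$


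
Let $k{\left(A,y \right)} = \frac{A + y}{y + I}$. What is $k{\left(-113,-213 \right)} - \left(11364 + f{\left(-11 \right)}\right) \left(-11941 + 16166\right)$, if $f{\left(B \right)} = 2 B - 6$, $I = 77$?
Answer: $- \frac{3256832637}{68} \approx -4.7895 \cdot 10^{7}$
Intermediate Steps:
$k{\left(A,y \right)} = \frac{A + y}{77 + y}$ ($k{\left(A,y \right)} = \frac{A + y}{y + 77} = \frac{A + y}{77 + y}$)
$f{\left(B \right)} = -6 + 2 B$
$k{\left(-113,-213 \right)} - \left(11364 + f{\left(-11 \right)}\right) \left(-11941 + 16166\right) = \frac{-113 - 213}{77 - 213} - \left(11364 + \left(-6 + 2 \left(-11\right)\right)\right) \left(-11941 + 16166\right) = \frac{1}{-136} \left(-326\right) - \left(11364 - 28\right) 4225 = \left(- \frac{1}{136}\right) \left(-326\right) - \left(11364 - 28\right) 4225 = \frac{163}{68} - 11336 \cdot 4225 = \frac{163}{68} - 47894600 = - \frac{3256832637}{68}$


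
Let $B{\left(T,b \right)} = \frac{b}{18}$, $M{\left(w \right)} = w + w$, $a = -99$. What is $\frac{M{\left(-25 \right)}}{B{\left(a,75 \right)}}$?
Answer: $-12$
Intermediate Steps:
$M{\left(w \right)} = 2 w$
$B{\left(T,b \right)} = \frac{b}{18}$ ($B{\left(T,b \right)} = b \frac{1}{18} = \frac{b}{18}$)
$\frac{M{\left(-25 \right)}}{B{\left(a,75 \right)}} = \frac{2 \left(-25\right)}{\frac{1}{18} \cdot 75} = - \frac{50}{\frac{25}{6}} = \left(-50\right) \frac{6}{25} = -12$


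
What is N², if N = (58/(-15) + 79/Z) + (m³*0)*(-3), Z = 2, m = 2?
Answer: 1142761/900 ≈ 1269.7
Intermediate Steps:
N = 1069/30 (N = (58/(-15) + 79/2) + (2³*0)*(-3) = (58*(-1/15) + 79*(½)) + (8*0)*(-3) = (-58/15 + 79/2) + 0*(-3) = 1069/30 + 0 = 1069/30 ≈ 35.633)
N² = (1069/30)² = 1142761/900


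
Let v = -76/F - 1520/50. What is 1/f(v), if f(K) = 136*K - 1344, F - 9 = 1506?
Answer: -1515/8310112 ≈ -0.00018231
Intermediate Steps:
F = 1515 (F = 9 + 1506 = 1515)
v = -46132/1515 (v = -76/1515 - 1520/50 = -76*1/1515 - 1520*1/50 = -76/1515 - 152/5 = -46132/1515 ≈ -30.450)
f(K) = -1344 + 136*K
1/f(v) = 1/(-1344 + 136*(-46132/1515)) = 1/(-1344 - 6273952/1515) = 1/(-8310112/1515) = -1515/8310112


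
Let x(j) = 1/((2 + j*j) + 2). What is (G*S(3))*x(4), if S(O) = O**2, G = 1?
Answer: 9/20 ≈ 0.45000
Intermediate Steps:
x(j) = 1/(4 + j**2) (x(j) = 1/((2 + j**2) + 2) = 1/(4 + j**2))
(G*S(3))*x(4) = (1*3**2)/(4 + 4**2) = (1*9)/(4 + 16) = 9/20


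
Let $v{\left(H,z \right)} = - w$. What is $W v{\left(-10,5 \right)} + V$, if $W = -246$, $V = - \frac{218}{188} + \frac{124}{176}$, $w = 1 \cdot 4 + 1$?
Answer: $\frac{2542699}{2068} \approx 1229.5$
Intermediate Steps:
$w = 5$ ($w = 4 + 1 = 5$)
$v{\left(H,z \right)} = -5$ ($v{\left(H,z \right)} = \left(-1\right) 5 = -5$)
$V = - \frac{941}{2068}$ ($V = \left(-218\right) \frac{1}{188} + 124 \cdot \frac{1}{176} = - \frac{109}{94} + \frac{31}{44} = - \frac{941}{2068} \approx -0.45503$)
$W v{\left(-10,5 \right)} + V = \left(-246\right) \left(-5\right) - \frac{941}{2068} = 1230 - \frac{941}{2068} = \frac{2542699}{2068}$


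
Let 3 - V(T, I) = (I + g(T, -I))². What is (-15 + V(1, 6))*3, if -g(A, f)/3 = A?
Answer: -63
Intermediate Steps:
g(A, f) = -3*A
V(T, I) = 3 - (I - 3*T)²
(-15 + V(1, 6))*3 = (-15 + (3 - (6 - 3*1)²))*3 = (-15 + (3 - (6 - 3)²))*3 = (-15 + (3 - 1*3²))*3 = (-15 + (3 - 1*9))*3 = (-15 + (3 - 9))*3 = (-15 - 6)*3 = -21*3 = -63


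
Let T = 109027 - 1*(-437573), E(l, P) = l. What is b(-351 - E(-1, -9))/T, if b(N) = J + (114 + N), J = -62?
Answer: -149/273300 ≈ -0.00054519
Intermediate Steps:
b(N) = 52 + N (b(N) = -62 + (114 + N) = 52 + N)
T = 546600 (T = 109027 + 437573 = 546600)
b(-351 - E(-1, -9))/T = (52 + (-351 - 1*(-1)))/546600 = (52 + (-351 + 1))*(1/546600) = (52 - 350)*(1/546600) = -298*1/546600 = -149/273300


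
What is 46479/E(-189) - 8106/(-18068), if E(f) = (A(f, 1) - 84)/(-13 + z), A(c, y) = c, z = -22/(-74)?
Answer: 65796614591/30417478 ≈ 2163.1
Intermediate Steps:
z = 11/37 (z = -22*(-1/74) = 11/37 ≈ 0.29730)
E(f) = 1554/235 - 37*f/470 (E(f) = (f - 84)/(-13 + 11/37) = (-84 + f)/(-470/37) = (-84 + f)*(-37/470) = 1554/235 - 37*f/470)
46479/E(-189) - 8106/(-18068) = 46479/(1554/235 - 37/470*(-189)) - 8106/(-18068) = 46479/(1554/235 + 6993/470) - 8106*(-1/18068) = 46479/(10101/470) + 4053/9034 = 46479*(470/10101) + 4053/9034 = 7281710/3367 + 4053/9034 = 65796614591/30417478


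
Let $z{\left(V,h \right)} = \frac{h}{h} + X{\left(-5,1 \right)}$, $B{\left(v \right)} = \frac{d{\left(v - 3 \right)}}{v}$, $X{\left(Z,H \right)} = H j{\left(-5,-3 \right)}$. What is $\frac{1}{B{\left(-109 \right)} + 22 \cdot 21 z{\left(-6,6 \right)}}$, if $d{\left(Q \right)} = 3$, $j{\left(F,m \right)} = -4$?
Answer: $- \frac{109}{151077} \approx -0.00072149$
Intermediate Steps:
$X{\left(Z,H \right)} = - 4 H$ ($X{\left(Z,H \right)} = H \left(-4\right) = - 4 H$)
$B{\left(v \right)} = \frac{3}{v}$
$z{\left(V,h \right)} = -3$ ($z{\left(V,h \right)} = \frac{h}{h} - 4 = 1 - 4 = -3$)
$\frac{1}{B{\left(-109 \right)} + 22 \cdot 21 z{\left(-6,6 \right)}} = \frac{1}{\frac{3}{-109} + 22 \cdot 21 \left(-3\right)} = \frac{1}{3 \left(- \frac{1}{109}\right) + 462 \left(-3\right)} = \frac{1}{- \frac{3}{109} - 1386} = \frac{1}{- \frac{151077}{109}} = - \frac{109}{151077}$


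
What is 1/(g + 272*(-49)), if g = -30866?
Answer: -1/44194 ≈ -2.2628e-5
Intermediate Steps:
1/(g + 272*(-49)) = 1/(-30866 + 272*(-49)) = 1/(-30866 - 13328) = 1/(-44194) = -1/44194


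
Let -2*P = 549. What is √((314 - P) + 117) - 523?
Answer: -523 + √2822/2 ≈ -496.44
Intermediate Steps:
P = -549/2 (P = -½*549 = -549/2 ≈ -274.50)
√((314 - P) + 117) - 523 = √((314 - 1*(-549/2)) + 117) - 523 = √((314 + 549/2) + 117) - 523 = √(1177/2 + 117) - 523 = √(1411/2) - 523 = √2822/2 - 523 = -523 + √2822/2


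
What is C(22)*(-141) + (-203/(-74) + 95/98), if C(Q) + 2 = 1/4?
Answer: 1816355/7252 ≈ 250.46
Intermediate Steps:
C(Q) = -7/4 (C(Q) = -2 + 1/4 = -7/4)
C(22)*(-141) + (-203/(-74) + 95/98) = -7/4*(-141) + (-203/(-74) + 95/98) = 987/4 + (-203*(-1/74) + 95*(1/98)) = 987/4 + (203/74 + 95/98) = 987/4 + 6731/1813 = 1816355/7252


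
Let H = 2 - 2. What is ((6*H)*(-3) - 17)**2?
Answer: 289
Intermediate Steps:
H = 0
((6*H)*(-3) - 17)**2 = ((6*0)*(-3) - 17)**2 = (0*(-3) - 17)**2 = (0 - 17)**2 = (-17)**2 = 289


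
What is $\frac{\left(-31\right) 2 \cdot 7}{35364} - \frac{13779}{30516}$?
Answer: $- \frac{5958625}{12847236} \approx -0.46381$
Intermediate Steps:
$\frac{\left(-31\right) 2 \cdot 7}{35364} - \frac{13779}{30516} = \left(-62\right) 7 \cdot \frac{1}{35364} - \frac{4593}{10172} = \left(-434\right) \frac{1}{35364} - \frac{4593}{10172} = - \frac{31}{2526} - \frac{4593}{10172} = - \frac{5958625}{12847236}$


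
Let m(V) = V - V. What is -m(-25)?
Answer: 0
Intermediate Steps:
m(V) = 0
-m(-25) = -1*0 = 0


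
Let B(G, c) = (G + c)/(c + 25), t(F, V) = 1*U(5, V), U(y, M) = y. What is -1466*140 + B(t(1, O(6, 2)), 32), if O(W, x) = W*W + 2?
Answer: -11698643/57 ≈ -2.0524e+5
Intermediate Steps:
O(W, x) = 2 + W² (O(W, x) = W² + 2 = 2 + W²)
t(F, V) = 5 (t(F, V) = 1*5 = 5)
B(G, c) = (G + c)/(25 + c)
-1466*140 + B(t(1, O(6, 2)), 32) = -1466*140 + (5 + 32)/(25 + 32) = -205240 + 37/57 = -11698643/57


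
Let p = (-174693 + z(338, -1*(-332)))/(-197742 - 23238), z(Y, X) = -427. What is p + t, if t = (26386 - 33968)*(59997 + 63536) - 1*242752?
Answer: -10351476157186/11049 ≈ -9.3687e+8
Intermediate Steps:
t = -936869958 (t = -7582*123533 - 242752 = -936627206 - 242752 = -936869958)
p = 8756/11049 (p = (-174693 - 427)/(-197742 - 23238) = -175120/(-220980) = -175120*(-1/220980) = 8756/11049 ≈ 0.79247)
p + t = 8756/11049 - 936869958 = -10351476157186/11049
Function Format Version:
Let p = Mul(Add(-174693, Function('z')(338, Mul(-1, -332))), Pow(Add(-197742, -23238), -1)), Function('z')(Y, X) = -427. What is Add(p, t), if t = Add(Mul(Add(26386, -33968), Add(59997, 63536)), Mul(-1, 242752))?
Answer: Rational(-10351476157186, 11049) ≈ -9.3687e+8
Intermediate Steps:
t = -936869958 (t = Add(Mul(-7582, 123533), -242752) = Add(-936627206, -242752) = -936869958)
p = Rational(8756, 11049) (p = Mul(Add(-174693, -427), Pow(Add(-197742, -23238), -1)) = Mul(-175120, Pow(-220980, -1)) = Mul(-175120, Rational(-1, 220980)) = Rational(8756, 11049) ≈ 0.79247)
Add(p, t) = Add(Rational(8756, 11049), -936869958) = Rational(-10351476157186, 11049)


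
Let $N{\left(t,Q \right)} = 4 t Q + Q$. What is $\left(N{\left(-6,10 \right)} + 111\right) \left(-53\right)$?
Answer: $6307$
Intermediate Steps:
$N{\left(t,Q \right)} = Q + 4 Q t$ ($N{\left(t,Q \right)} = 4 Q t + Q = Q + 4 Q t$)
$\left(N{\left(-6,10 \right)} + 111\right) \left(-53\right) = \left(10 \left(1 + 4 \left(-6\right)\right) + 111\right) \left(-53\right) = \left(10 \left(1 - 24\right) + 111\right) \left(-53\right) = \left(10 \left(-23\right) + 111\right) \left(-53\right) = \left(-230 + 111\right) \left(-53\right) = \left(-119\right) \left(-53\right) = 6307$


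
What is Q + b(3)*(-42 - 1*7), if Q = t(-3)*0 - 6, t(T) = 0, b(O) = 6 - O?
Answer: -153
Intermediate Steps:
Q = -6 (Q = 0*0 - 6 = 0 - 6 = -6)
Q + b(3)*(-42 - 1*7) = -6 + (6 - 1*3)*(-42 - 1*7) = -6 + (6 - 3)*(-42 - 7) = -6 + 3*(-49) = -6 - 147 = -153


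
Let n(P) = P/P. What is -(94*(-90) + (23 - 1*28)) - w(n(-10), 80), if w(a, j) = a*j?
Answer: 8385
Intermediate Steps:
n(P) = 1
-(94*(-90) + (23 - 1*28)) - w(n(-10), 80) = -(94*(-90) + (23 - 1*28)) - 80 = -(-8460 + (23 - 28)) - 1*80 = -(-8460 - 5) - 80 = -1*(-8465) - 80 = 8465 - 80 = 8385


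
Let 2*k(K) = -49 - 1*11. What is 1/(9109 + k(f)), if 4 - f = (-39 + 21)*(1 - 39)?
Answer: 1/9079 ≈ 0.00011014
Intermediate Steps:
f = -680 (f = 4 - (-39 + 21)*(1 - 39) = 4 - (-18)*(-38) = 4 - 1*684 = 4 - 684 = -680)
k(K) = -30 (k(K) = (-49 - 1*11)/2 = (-49 - 11)/2 = (½)*(-60) = -30)
1/(9109 + k(f)) = 1/(9109 - 30) = 1/9079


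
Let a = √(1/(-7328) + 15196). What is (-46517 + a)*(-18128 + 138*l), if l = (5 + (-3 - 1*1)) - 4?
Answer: 862518214 - 9271*√51001179446/916 ≈ 8.6023e+8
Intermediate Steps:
l = -3 (l = (5 + (-3 - 1)) - 4 = (5 - 4) - 4 = 1 - 4 = -3)
a = √51001179446/1832 (a = √(-1/7328 + 15196) = √(111356287/7328) = √51001179446/1832 ≈ 123.27)
(-46517 + a)*(-18128 + 138*l) = (-46517 + √51001179446/1832)*(-18128 + 138*(-3)) = (-46517 + √51001179446/1832)*(-18128 - 414) = (-46517 + √51001179446/1832)*(-18542) = 862518214 - 9271*√51001179446/916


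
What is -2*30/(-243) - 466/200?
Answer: -16873/8100 ≈ -2.0831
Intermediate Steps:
-2*30/(-243) - 466/200 = -60*(-1/243) - 466*1/200 = 20/81 - 233/100 = -16873/8100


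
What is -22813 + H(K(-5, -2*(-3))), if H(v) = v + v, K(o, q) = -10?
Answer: -22833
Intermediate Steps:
H(v) = 2*v
-22813 + H(K(-5, -2*(-3))) = -22813 + 2*(-10) = -22813 - 20 = -22833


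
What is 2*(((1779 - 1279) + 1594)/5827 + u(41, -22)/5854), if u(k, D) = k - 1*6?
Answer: 12462221/17055629 ≈ 0.73068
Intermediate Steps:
u(k, D) = -6 + k (u(k, D) = k - 6 = -6 + k)
2*(((1779 - 1279) + 1594)/5827 + u(41, -22)/5854) = 2*(((1779 - 1279) + 1594)/5827 + (-6 + 41)/5854) = 2*((500 + 1594)*(1/5827) + 35*(1/5854)) = 2*(2094*(1/5827) + 35/5854) = 2*(2094/5827 + 35/5854) = 2*(12462221/34111258) = 12462221/17055629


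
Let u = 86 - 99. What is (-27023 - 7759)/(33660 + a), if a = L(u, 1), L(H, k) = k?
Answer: -34782/33661 ≈ -1.0333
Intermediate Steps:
u = -13
a = 1
(-27023 - 7759)/(33660 + a) = (-27023 - 7759)/(33660 + 1) = -34782/33661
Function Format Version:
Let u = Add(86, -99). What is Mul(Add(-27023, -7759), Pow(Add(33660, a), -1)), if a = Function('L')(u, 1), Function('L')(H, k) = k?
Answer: Rational(-34782, 33661) ≈ -1.0333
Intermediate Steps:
u = -13
a = 1
Mul(Add(-27023, -7759), Pow(Add(33660, a), -1)) = Mul(Add(-27023, -7759), Pow(Add(33660, 1), -1)) = Mul(-34782, Pow(33661, -1)) = Mul(-34782, Rational(1, 33661)) = Rational(-34782, 33661)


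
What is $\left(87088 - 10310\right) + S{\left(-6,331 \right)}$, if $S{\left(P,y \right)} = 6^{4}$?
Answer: $78074$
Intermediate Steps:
$S{\left(P,y \right)} = 1296$
$\left(87088 - 10310\right) + S{\left(-6,331 \right)} = \left(87088 - 10310\right) + 1296 = 76778 + 1296 = 78074$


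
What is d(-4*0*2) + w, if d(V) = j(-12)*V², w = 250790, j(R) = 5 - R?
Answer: 250790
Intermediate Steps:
d(V) = 17*V² (d(V) = (5 - 1*(-12))*V² = (5 + 12)*V² = 17*V²)
d(-4*0*2) + w = 17*(-4*0*2)² + 250790 = 17*(0*2)² + 250790 = 17*0² + 250790 = 17*0 + 250790 = 0 + 250790 = 250790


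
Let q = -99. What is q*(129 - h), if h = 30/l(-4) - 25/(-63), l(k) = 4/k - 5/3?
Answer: -387673/28 ≈ -13845.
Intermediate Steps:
l(k) = -5/3 + 4/k (l(k) = 4/k - 5*⅓ = 4/k - 5/3 = -5/3 + 4/k)
h = -2735/252 (h = 30/(-5/3 + 4/(-4)) - 25/(-63) = 30/(-5/3 + 4*(-¼)) - 25*(-1/63) = 30/(-5/3 - 1) + 25/63 = 30/(-8/3) + 25/63 = 30*(-3/8) + 25/63 = -45/4 + 25/63 = -2735/252 ≈ -10.853)
q*(129 - h) = -99*(129 - 1*(-2735/252)) = -99*(129 + 2735/252) = -99*35243/252 = -387673/28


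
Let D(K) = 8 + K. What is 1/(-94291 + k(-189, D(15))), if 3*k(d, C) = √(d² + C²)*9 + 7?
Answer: -14631/1379486857 - 675*√58/80010237706 ≈ -1.0670e-5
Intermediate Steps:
k(d, C) = 7/3 + 3*√(C² + d²) (k(d, C) = (√(d² + C²)*9 + 7)/3 = (√(C² + d²)*9 + 7)/3 = (9*√(C² + d²) + 7)/3 = (7 + 9*√(C² + d²))/3 = 7/3 + 3*√(C² + d²))
1/(-94291 + k(-189, D(15))) = 1/(-94291 + (7/3 + 3*√((8 + 15)² + (-189)²))) = 1/(-94291 + (7/3 + 3*√(23² + 35721))) = 1/(-94291 + (7/3 + 3*√(529 + 35721))) = 1/(-94291 + (7/3 + 3*√36250)) = 1/(-94291 + (7/3 + 3*(25*√58))) = 1/(-94291 + (7/3 + 75*√58)) = 1/(-282866/3 + 75*√58)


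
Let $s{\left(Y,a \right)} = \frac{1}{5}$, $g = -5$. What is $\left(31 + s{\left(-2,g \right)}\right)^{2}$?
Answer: $\frac{24336}{25} \approx 973.44$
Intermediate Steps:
$s{\left(Y,a \right)} = \frac{1}{5}$
$\left(31 + s{\left(-2,g \right)}\right)^{2} = \left(31 + \frac{1}{5}\right)^{2} = \left(\frac{156}{5}\right)^{2} = \frac{24336}{25}$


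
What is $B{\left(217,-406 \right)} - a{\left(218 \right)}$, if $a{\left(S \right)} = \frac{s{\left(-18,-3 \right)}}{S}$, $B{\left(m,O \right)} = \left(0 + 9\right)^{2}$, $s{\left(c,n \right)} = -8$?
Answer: $\frac{8833}{109} \approx 81.037$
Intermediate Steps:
$B{\left(m,O \right)} = 81$ ($B{\left(m,O \right)} = 9^{2} = 81$)
$a{\left(S \right)} = - \frac{8}{S}$
$B{\left(217,-406 \right)} - a{\left(218 \right)} = 81 - - \frac{8}{218} = 81 - \left(-8\right) \frac{1}{218} = 81 - - \frac{4}{109} = 81 + \frac{4}{109} = \frac{8833}{109}$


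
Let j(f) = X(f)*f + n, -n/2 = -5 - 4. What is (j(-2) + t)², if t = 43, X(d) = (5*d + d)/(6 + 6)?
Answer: 3969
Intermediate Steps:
X(d) = d/2 (X(d) = (6*d)/12 = (6*d)*(1/12) = d/2)
n = 18 (n = -2*(-5 - 4) = -2*(-9) = 18)
j(f) = 18 + f²/2 (j(f) = (f/2)*f + 18 = f²/2 + 18 = 18 + f²/2)
(j(-2) + t)² = ((18 + (½)*(-2)²) + 43)² = ((18 + (½)*4) + 43)² = ((18 + 2) + 43)² = (20 + 43)² = 63² = 3969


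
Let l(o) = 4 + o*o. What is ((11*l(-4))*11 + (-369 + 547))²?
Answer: 6749604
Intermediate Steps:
l(o) = 4 + o²
((11*l(-4))*11 + (-369 + 547))² = ((11*(4 + (-4)²))*11 + (-369 + 547))² = ((11*(4 + 16))*11 + 178)² = ((11*20)*11 + 178)² = (220*11 + 178)² = (2420 + 178)² = 2598² = 6749604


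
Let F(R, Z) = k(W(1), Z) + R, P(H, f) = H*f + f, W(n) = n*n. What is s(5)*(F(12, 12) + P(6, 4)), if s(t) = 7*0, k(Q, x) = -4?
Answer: 0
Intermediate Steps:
W(n) = n**2
s(t) = 0
P(H, f) = f + H*f
F(R, Z) = -4 + R
s(5)*(F(12, 12) + P(6, 4)) = 0*((-4 + 12) + 4*(1 + 6)) = 0*(8 + 4*7) = 0*(8 + 28) = 0*36 = 0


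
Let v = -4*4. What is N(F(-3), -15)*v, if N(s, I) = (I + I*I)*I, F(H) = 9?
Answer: 50400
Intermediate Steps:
v = -16
N(s, I) = I*(I + I²) (N(s, I) = (I + I²)*I = I*(I + I²))
N(F(-3), -15)*v = ((-15)²*(1 - 15))*(-16) = (225*(-14))*(-16) = -3150*(-16) = 50400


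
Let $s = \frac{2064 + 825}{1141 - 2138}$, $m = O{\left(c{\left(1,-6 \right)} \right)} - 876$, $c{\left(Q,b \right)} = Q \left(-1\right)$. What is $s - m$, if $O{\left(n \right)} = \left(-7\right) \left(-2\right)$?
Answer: $\frac{856525}{997} \approx 859.1$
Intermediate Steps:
$c{\left(Q,b \right)} = - Q$
$O{\left(n \right)} = 14$
$m = -862$ ($m = 14 - 876 = -862$)
$s = - \frac{2889}{997}$ ($s = \frac{2889}{-997} = 2889 \left(- \frac{1}{997}\right) = - \frac{2889}{997} \approx -2.8977$)
$s - m = - \frac{2889}{997} - -862 = - \frac{2889}{997} + 862 = \frac{856525}{997}$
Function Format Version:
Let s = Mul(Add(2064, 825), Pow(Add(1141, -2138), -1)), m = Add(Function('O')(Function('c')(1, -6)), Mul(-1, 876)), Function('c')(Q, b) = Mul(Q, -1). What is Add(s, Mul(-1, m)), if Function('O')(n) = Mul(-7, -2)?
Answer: Rational(856525, 997) ≈ 859.10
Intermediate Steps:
Function('c')(Q, b) = Mul(-1, Q)
Function('O')(n) = 14
m = -862 (m = Add(14, Mul(-1, 876)) = Add(14, -876) = -862)
s = Rational(-2889, 997) (s = Mul(2889, Pow(-997, -1)) = Mul(2889, Rational(-1, 997)) = Rational(-2889, 997) ≈ -2.8977)
Add(s, Mul(-1, m)) = Add(Rational(-2889, 997), Mul(-1, -862)) = Add(Rational(-2889, 997), 862) = Rational(856525, 997)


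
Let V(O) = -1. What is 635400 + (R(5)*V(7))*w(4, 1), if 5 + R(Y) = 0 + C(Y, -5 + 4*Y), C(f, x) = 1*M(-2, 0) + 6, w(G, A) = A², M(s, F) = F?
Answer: 635399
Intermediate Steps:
C(f, x) = 6 (C(f, x) = 1*0 + 6 = 0 + 6 = 6)
R(Y) = 1 (R(Y) = -5 + (0 + 6) = -5 + 6 = 1)
635400 + (R(5)*V(7))*w(4, 1) = 635400 + (1*(-1))*1² = 635400 - 1*1 = 635400 - 1 = 635399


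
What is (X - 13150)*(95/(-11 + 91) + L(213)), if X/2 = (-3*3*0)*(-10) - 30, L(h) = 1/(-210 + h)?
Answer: -482165/24 ≈ -20090.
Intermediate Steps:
X = -60 (X = 2*((-3*3*0)*(-10) - 30) = 2*(-9*0*(-10) - 30) = 2*(0*(-10) - 30) = 2*(0 - 30) = 2*(-30) = -60)
(X - 13150)*(95/(-11 + 91) + L(213)) = (-60 - 13150)*(95/(-11 + 91) + 1/(-210 + 213)) = -13210*(95/80 + 1/3) = -13210*((1/80)*95 + 1/3) = -13210*(19/16 + 1/3) = -13210*73/48 = -482165/24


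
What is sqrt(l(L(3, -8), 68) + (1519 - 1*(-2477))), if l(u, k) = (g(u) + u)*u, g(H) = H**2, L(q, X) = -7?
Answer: sqrt(3702) ≈ 60.844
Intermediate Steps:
l(u, k) = u*(u + u**2) (l(u, k) = (u**2 + u)*u = (u + u**2)*u = u*(u + u**2))
sqrt(l(L(3, -8), 68) + (1519 - 1*(-2477))) = sqrt((-7)**2*(1 - 7) + (1519 - 1*(-2477))) = sqrt(49*(-6) + (1519 + 2477)) = sqrt(-294 + 3996) = sqrt(3702)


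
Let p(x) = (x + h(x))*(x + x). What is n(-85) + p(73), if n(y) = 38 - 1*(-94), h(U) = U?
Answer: 21448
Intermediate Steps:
n(y) = 132 (n(y) = 38 + 94 = 132)
p(x) = 4*x² (p(x) = (x + x)*(x + x) = (2*x)*(2*x) = 4*x²)
n(-85) + p(73) = 132 + 4*73² = 132 + 4*5329 = 132 + 21316 = 21448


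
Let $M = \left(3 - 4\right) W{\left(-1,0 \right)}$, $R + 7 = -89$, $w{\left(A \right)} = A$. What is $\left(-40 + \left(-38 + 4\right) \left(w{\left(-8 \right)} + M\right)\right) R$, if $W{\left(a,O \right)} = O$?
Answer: $-22272$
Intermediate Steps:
$R = -96$ ($R = -7 - 89 = -96$)
$M = 0$ ($M = \left(3 - 4\right) 0 = \left(-1\right) 0 = 0$)
$\left(-40 + \left(-38 + 4\right) \left(w{\left(-8 \right)} + M\right)\right) R = \left(-40 + \left(-38 + 4\right) \left(-8 + 0\right)\right) \left(-96\right) = \left(-40 - -272\right) \left(-96\right) = \left(-40 + 272\right) \left(-96\right) = 232 \left(-96\right) = -22272$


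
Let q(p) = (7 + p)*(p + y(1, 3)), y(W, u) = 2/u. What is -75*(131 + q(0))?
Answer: -10175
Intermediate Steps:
q(p) = (7 + p)*(2/3 + p) (q(p) = (7 + p)*(p + 2/3) = (7 + p)*(2/3 + p))
-75*(131 + q(0)) = -75*(131 + (14/3 + 0**2 + (23/3)*0)) = -75*(131 + (14/3 + 0 + 0)) = -75*(131 + 14/3) = -75*407/3 = -10175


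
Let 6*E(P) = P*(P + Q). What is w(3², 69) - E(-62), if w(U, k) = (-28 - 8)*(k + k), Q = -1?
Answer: -5619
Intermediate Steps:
w(U, k) = -72*k
E(P) = P*(-1 + P)/6 (E(P) = (P*(P - 1))/6 = (P*(-1 + P))/6 = P*(-1 + P)/6)
w(3², 69) - E(-62) = -72*69 - (-62)*(-1 - 62)/6 = -4968 - (-62)*(-63)/6 = -4968 - 1*651 = -4968 - 651 = -5619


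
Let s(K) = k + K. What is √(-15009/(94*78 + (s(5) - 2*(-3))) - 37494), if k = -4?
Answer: 5*I*√80782860921/7339 ≈ 193.64*I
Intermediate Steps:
s(K) = -4 + K
√(-15009/(94*78 + (s(5) - 2*(-3))) - 37494) = √(-15009/(94*78 + ((-4 + 5) - 2*(-3))) - 37494) = √(-15009/(7332 + (1 + 6)) - 37494) = √(-15009/(7332 + 7) - 37494) = √(-15009/7339 - 37494) = √(-275183475/7339) = 5*I*√80782860921/7339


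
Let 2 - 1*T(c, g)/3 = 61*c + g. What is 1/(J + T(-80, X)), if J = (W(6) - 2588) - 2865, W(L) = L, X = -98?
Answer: 1/9493 ≈ 0.00010534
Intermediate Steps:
T(c, g) = 6 - 183*c - 3*g (T(c, g) = 6 - 3*(61*c + g) = 6 - 3*(g + 61*c) = 6 + (-183*c - 3*g) = 6 - 183*c - 3*g)
J = -5447 (J = (6 - 2588) - 2865 = -2582 - 2865 = -5447)
1/(J + T(-80, X)) = 1/(-5447 + (6 - 183*(-80) - 3*(-98))) = 1/(-5447 + (6 + 14640 + 294)) = 1/(-5447 + 14940) = 1/9493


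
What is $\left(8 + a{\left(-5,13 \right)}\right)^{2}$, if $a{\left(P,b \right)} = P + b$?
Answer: $256$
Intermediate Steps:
$\left(8 + a{\left(-5,13 \right)}\right)^{2} = \left(8 + \left(-5 + 13\right)\right)^{2} = \left(8 + 8\right)^{2} = 16^{2} = 256$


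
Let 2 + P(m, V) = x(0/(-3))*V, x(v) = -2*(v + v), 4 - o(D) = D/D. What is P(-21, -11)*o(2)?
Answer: -6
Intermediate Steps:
o(D) = 3 (o(D) = 4 - D/D = 4 - 1*1 = 4 - 1 = 3)
x(v) = -4*v
P(m, V) = -2 (P(m, V) = -2 + (-0/(-3))*V = -2 + (-0*(-1)/3)*V = -2 + (-4*0)*V = -2 + 0*V = -2 + 0 = -2)
P(-21, -11)*o(2) = -2*3 = -6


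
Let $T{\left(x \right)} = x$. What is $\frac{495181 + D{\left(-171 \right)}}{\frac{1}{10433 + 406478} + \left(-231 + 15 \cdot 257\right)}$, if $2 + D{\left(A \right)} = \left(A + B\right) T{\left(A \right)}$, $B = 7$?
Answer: $\frac{218137424153}{1510885465} \approx 144.38$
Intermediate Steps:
$D{\left(A \right)} = -2 + A \left(7 + A\right)$ ($D{\left(A \right)} = -2 + \left(A + 7\right) A = -2 + \left(7 + A\right) A = -2 + A \left(7 + A\right)$)
$\frac{495181 + D{\left(-171 \right)}}{\frac{1}{10433 + 406478} + \left(-231 + 15 \cdot 257\right)} = \frac{495181 + \left(-2 + \left(-171\right)^{2} + 7 \left(-171\right)\right)}{\frac{1}{10433 + 406478} + \left(-231 + 15 \cdot 257\right)} = \frac{495181 - -28042}{\frac{1}{416911} + \left(-231 + 3855\right)} = \frac{495181 + 28042}{\frac{1}{416911} + 3624} = \frac{523223}{\frac{1510885465}{416911}} = 523223 \cdot \frac{416911}{1510885465} = \frac{218137424153}{1510885465}$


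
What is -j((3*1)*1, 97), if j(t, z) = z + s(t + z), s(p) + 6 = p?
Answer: -191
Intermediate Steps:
s(p) = -6 + p
j(t, z) = -6 + t + 2*z (j(t, z) = z + (-6 + (t + z)) = z + (-6 + t + z) = -6 + t + 2*z)
-j((3*1)*1, 97) = -(-6 + (3*1)*1 + 2*97) = -(-6 + 3*1 + 194) = -(-6 + 3 + 194) = -1*191 = -191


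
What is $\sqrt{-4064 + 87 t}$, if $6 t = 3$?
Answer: $\frac{i \sqrt{16082}}{2} \approx 63.407 i$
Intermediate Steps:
$t = \frac{1}{2}$ ($t = \frac{1}{6} \cdot 3 = \frac{1}{2} \approx 0.5$)
$\sqrt{-4064 + 87 t} = \sqrt{-4064 + 87 \cdot \frac{1}{2}} = \sqrt{-4064 + \frac{87}{2}} = \sqrt{- \frac{8041}{2}} = \frac{i \sqrt{16082}}{2}$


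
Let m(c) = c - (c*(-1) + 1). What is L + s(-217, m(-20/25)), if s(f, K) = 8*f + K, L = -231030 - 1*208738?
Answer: -2207533/5 ≈ -4.4151e+5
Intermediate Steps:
L = -439768 (L = -231030 - 208738 = -439768)
m(c) = -1 + 2*c (m(c) = c - (-c + 1) = c - (1 - c) = c + (-1 + c) = -1 + 2*c)
s(f, K) = K + 8*f
L + s(-217, m(-20/25)) = -439768 + ((-1 + 2*(-20/25)) + 8*(-217)) = -439768 + ((-1 + 2*(-20*1/25)) - 1736) = -439768 + ((-1 + 2*(-⅘)) - 1736) = -439768 + ((-1 - 8/5) - 1736) = -439768 + (-13/5 - 1736) = -439768 - 8693/5 = -2207533/5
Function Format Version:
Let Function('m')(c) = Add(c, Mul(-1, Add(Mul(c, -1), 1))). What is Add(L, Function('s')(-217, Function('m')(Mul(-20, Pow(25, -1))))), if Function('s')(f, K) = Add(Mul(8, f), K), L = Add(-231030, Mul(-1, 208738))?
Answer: Rational(-2207533, 5) ≈ -4.4151e+5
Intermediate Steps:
L = -439768 (L = Add(-231030, -208738) = -439768)
Function('m')(c) = Add(-1, Mul(2, c)) (Function('m')(c) = Add(c, Mul(-1, Add(Mul(-1, c), 1))) = Add(c, Mul(-1, Add(1, Mul(-1, c)))) = Add(c, Add(-1, c)) = Add(-1, Mul(2, c)))
Function('s')(f, K) = Add(K, Mul(8, f))
Add(L, Function('s')(-217, Function('m')(Mul(-20, Pow(25, -1))))) = Add(-439768, Add(Add(-1, Mul(2, Mul(-20, Pow(25, -1)))), Mul(8, -217))) = Add(-439768, Add(Add(-1, Mul(2, Mul(-20, Rational(1, 25)))), -1736)) = Add(-439768, Add(Add(-1, Mul(2, Rational(-4, 5))), -1736)) = Add(-439768, Add(Add(-1, Rational(-8, 5)), -1736)) = Add(-439768, Add(Rational(-13, 5), -1736)) = Add(-439768, Rational(-8693, 5)) = Rational(-2207533, 5)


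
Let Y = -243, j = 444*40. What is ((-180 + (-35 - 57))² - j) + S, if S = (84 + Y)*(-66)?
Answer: 66718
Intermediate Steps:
j = 17760
S = 10494 (S = (84 - 243)*(-66) = -159*(-66) = 10494)
((-180 + (-35 - 57))² - j) + S = ((-180 + (-35 - 57))² - 1*17760) + 10494 = ((-180 - 92)² - 17760) + 10494 = ((-272)² - 17760) + 10494 = (73984 - 17760) + 10494 = 56224 + 10494 = 66718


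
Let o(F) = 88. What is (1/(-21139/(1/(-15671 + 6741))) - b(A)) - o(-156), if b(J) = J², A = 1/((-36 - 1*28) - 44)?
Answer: -96880530484123/1100914046640 ≈ -88.000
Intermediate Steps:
A = -1/108 (A = 1/((-36 - 28) - 44) = 1/(-64 - 44) = 1/(-108) = -1/108 ≈ -0.0092593)
(1/(-21139/(1/(-15671 + 6741))) - b(A)) - o(-156) = (1/(-21139/(1/(-15671 + 6741))) - (-1/108)²) - 1*88 = (1/(-21139/(1/(-8930))) - 1*1/11664) - 88 = (1/(-21139/(-1/8930)) - 1/11664) - 88 = (1/(-21139*(-8930)) - 1/11664) - 88 = (1/188771270 - 1/11664) - 88 = -94379803/1100914046640 - 88 = -96880530484123/1100914046640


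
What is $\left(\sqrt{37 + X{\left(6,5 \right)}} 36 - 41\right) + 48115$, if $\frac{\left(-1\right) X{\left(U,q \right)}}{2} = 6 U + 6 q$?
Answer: $48074 + 36 i \sqrt{95} \approx 48074.0 + 350.88 i$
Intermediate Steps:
$X{\left(U,q \right)} = - 12 U - 12 q$ ($X{\left(U,q \right)} = - 2 \left(6 U + 6 q\right) = - 12 U - 12 q$)
$\left(\sqrt{37 + X{\left(6,5 \right)}} 36 - 41\right) + 48115 = \left(\sqrt{37 - 132} \cdot 36 - 41\right) + 48115 = \left(\sqrt{-95} \cdot 36 - 41\right) + 48115 = \left(i \sqrt{95} \cdot 36 - 41\right) + 48115 = \left(36 i \sqrt{95} - 41\right) + 48115 = \left(-41 + 36 i \sqrt{95}\right) + 48115 = 48074 + 36 i \sqrt{95}$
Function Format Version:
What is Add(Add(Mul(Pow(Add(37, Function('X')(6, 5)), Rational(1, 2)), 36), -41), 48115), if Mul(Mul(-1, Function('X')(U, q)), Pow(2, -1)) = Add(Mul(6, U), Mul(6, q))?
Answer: Add(48074, Mul(36, I, Pow(95, Rational(1, 2)))) ≈ Add(48074., Mul(350.88, I))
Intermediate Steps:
Function('X')(U, q) = Add(Mul(-12, U), Mul(-12, q)) (Function('X')(U, q) = Mul(-2, Add(Mul(6, U), Mul(6, q))) = Add(Mul(-12, U), Mul(-12, q)))
Add(Add(Mul(Pow(Add(37, Function('X')(6, 5)), Rational(1, 2)), 36), -41), 48115) = Add(Add(Mul(Pow(Add(37, Add(Mul(-12, 6), Mul(-12, 5))), Rational(1, 2)), 36), -41), 48115) = Add(Add(Mul(Pow(Add(37, Add(-72, -60)), Rational(1, 2)), 36), -41), 48115) = Add(Add(Mul(Pow(Add(37, -132), Rational(1, 2)), 36), -41), 48115) = Add(Add(Mul(Pow(-95, Rational(1, 2)), 36), -41), 48115) = Add(Add(Mul(Mul(I, Pow(95, Rational(1, 2))), 36), -41), 48115) = Add(Add(Mul(36, I, Pow(95, Rational(1, 2))), -41), 48115) = Add(Add(-41, Mul(36, I, Pow(95, Rational(1, 2)))), 48115) = Add(48074, Mul(36, I, Pow(95, Rational(1, 2))))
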